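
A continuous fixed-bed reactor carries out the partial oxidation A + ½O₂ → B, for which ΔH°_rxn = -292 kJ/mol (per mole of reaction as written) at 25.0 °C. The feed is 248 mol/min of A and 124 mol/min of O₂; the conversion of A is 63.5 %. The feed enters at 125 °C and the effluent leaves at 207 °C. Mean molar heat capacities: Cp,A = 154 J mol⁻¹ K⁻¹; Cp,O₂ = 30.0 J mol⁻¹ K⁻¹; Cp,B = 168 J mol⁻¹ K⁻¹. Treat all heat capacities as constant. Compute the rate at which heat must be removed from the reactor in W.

Q_out = 710000 W

Extent of reaction ξ = 0.635 × 248 = 157.48 mol/min
Reaction term: ξ·ΔH°_rxn = 157.48 × -292 = -45984 kJ/min
Sensible, feed 125→25 °C: -4191.2 kJ/min
Outlet flows (mol/min): A 90.52, O₂ 45.26, B 157.48
Sensible, products 25→207 °C: 7599.3 kJ/min
Q = ΔH = -42576 kJ/min = -709.6 kW
Heat removed = 709600 W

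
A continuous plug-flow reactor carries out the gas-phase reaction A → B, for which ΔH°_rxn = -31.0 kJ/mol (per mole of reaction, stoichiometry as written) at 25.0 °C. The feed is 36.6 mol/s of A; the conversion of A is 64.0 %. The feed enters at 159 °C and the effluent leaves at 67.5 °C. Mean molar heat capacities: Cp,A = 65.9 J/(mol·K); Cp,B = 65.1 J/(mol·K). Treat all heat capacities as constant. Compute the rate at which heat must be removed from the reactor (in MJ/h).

Extent of reaction ξ = 0.640 × 36.6 = 23.424 mol/s
Reaction term: ξ·ΔH°_rxn = 23.424 × -31.0 = -726.14 kJ/s
Sensible, feed 159→25 °C: -323.2 kJ/s
Outlet flows (mol/s): A 13.176, B 23.424
Sensible, products 25→67.5 °C: 101.71 kJ/s
Q = ΔH = -947.63 kJ/s = -947.63 kW
Heat removed = 3411.5 MJ/h

Q_out = 3410 MJ/h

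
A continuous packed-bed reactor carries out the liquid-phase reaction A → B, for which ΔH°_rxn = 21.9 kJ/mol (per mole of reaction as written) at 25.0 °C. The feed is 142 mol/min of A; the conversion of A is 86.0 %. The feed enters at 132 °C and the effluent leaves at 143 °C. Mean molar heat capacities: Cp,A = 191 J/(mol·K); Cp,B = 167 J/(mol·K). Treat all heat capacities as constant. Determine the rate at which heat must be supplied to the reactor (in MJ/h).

Q_in = 158 MJ/h

Extent of reaction ξ = 0.860 × 142 = 122.12 mol/min
Reaction term: ξ·ΔH°_rxn = 122.12 × 21.9 = 2674.4 kJ/min
Sensible, feed 132→25 °C: -2902.1 kJ/min
Outlet flows (mol/min): A 19.88, B 122.12
Sensible, products 25→143 °C: 2854.6 kJ/min
Q = ΔH = 2626.9 kJ/min = 43.782 kW
Heat supplied = 157.62 MJ/h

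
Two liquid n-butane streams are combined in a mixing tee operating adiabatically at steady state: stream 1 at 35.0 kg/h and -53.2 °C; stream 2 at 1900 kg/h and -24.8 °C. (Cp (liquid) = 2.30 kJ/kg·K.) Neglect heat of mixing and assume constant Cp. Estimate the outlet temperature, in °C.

No heat crosses the boundary, so H_out = H_in.
Σ ṁᵢCp,ᵢTᵢ = 35.0×2.30×-53.2 + 1900×2.30×-24.8 = -112660
Σ ṁᵢCp,ᵢ = 35.0×2.30 + 1900×2.30 = 4450.5
T_out = -112660 / 4450.5 = -25.314 °C

T_out = -25.3 °C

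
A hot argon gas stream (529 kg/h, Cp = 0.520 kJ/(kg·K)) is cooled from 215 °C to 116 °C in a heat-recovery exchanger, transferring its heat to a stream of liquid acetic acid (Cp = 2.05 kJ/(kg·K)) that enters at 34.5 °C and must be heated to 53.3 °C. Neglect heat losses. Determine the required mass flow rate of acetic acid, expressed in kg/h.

Heat released by hot stream: Q = 529 × 0.520 × (215 − 116) = 27233 kJ/h
Energy balance on cold side (adiabatic exchanger): Q = ṁ_c·Cp_c·(T_c,out − T_c,in)
ṁ_c = 27233 / [2.05 × (53.3 − 34.5)] = 706.61 kg/h

ṁ_c = 707 kg/h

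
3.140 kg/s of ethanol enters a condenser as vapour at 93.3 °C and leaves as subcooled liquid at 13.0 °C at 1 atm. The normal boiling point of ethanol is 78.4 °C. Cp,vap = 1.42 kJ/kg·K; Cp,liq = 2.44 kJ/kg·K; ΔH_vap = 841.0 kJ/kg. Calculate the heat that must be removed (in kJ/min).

vapour 93.3→78.4 °C: -21.158 kJ/kg
condensation at 78.4 °C: -841 kJ/kg
liquid 78.4→13.0 °C: -159.58 kJ/kg
Δh = -21.158 + -841 + -159.58 = -1021.7 kJ/kg
Q = ṁ·Δh = 3.140 kg/s × -1021.7 kJ/kg = -3208.2 kJ/s
|Q| = 3208.2 kW = 192490 kJ/min

Q_c = 192000 kJ/min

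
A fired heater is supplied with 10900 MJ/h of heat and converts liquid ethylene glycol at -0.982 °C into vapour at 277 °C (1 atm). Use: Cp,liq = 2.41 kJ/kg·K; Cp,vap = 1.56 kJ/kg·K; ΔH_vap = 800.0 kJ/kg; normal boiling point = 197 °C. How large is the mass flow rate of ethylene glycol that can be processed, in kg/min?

Δh = 2.41×(197−-0.982) + 800.0 + 1.56×(277−197) = 1401.9 kJ/kg
Q = 10900 MJ/h = 3027.8 kJ/s = 181670 kJ/min
ṁ = Q/Δh = 181670 / 1401.9 = 129.58 kg/min

ṁ = 130 kg/min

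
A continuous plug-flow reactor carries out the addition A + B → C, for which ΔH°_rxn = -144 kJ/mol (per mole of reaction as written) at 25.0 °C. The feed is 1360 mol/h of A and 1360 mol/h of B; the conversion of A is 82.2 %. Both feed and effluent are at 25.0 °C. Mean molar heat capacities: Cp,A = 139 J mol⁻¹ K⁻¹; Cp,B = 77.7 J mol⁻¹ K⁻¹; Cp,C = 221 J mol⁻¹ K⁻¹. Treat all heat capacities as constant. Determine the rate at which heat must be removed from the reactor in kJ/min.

Q_out = 2680 kJ/min

Extent of reaction ξ = 0.822 × 1360 = 1117.9 mol/h
Reaction term: ξ·ΔH°_rxn = 1117.9 × -144 = -160980 kJ/h
Q = ΔH = -160980 kJ/h = -44.717 kW
Heat removed = 2683 kJ/min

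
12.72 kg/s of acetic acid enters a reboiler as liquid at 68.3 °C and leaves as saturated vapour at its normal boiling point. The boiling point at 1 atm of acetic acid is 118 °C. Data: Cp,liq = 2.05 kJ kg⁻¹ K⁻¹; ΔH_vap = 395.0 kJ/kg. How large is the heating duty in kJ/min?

liquid 68.3→118 °C: 101.88 kJ/kg
vaporisation at 118 °C: 395 kJ/kg
Δh = 101.88 + 395 = 496.88 kJ/kg
Q = ṁ·Δh = 12.72 kg/s × 496.88 kJ/kg = 6320.4 kJ/s
|Q| = 6320.4 kW = 379220 kJ/min

Q = 379000 kJ/min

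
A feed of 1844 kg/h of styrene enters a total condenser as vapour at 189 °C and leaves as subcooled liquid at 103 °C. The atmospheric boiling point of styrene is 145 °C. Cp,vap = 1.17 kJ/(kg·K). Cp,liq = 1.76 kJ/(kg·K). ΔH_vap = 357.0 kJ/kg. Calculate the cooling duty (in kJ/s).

vapour 189→145 °C: -51.48 kJ/kg
condensation at 145 °C: -357 kJ/kg
liquid 145→103 °C: -73.92 kJ/kg
Δh = -51.48 + -357 + -73.92 = -482.4 kJ/kg
Q = ṁ·Δh = 1844 kg/h × -482.4 kJ/kg = -889550 kJ/h
|Q| = 247.1 kW

Q_c = 247 kJ/s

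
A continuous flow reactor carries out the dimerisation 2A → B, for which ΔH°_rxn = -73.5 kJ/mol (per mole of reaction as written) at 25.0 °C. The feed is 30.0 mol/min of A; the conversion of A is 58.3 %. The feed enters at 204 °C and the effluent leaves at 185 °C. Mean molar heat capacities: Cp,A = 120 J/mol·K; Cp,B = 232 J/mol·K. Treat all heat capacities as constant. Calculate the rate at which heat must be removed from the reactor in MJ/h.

Extent of reaction ξ = 0.583 × 30.0 / 2 = 8.745 mol/min
Reaction term: ξ·ΔH°_rxn = 8.745 × -73.5 = -642.76 kJ/min
Sensible, feed 204→25 °C: -644.4 kJ/min
Outlet flows (mol/min): A 12.51, B 8.745
Sensible, products 25→185 °C: 564.81 kJ/min
Q = ΔH = -722.35 kJ/min = -12.039 kW
Heat removed = 43.341 MJ/h

Q_out = 43.3 MJ/h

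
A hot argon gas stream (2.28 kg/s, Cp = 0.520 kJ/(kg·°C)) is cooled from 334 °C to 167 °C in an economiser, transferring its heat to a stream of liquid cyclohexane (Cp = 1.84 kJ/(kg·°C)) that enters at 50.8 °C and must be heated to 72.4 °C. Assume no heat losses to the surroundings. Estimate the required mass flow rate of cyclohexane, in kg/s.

ṁ_c = 4.98 kg/s

Heat released by hot stream: Q = 2.28 × 0.520 × (334 − 167) = 198 kJ/s
Energy balance on cold side (adiabatic exchanger): Q = ṁ_c·Cp_c·(T_c,out − T_c,in)
ṁ_c = 198 / [1.84 × (72.4 − 50.8)] = 4.9818 kg/s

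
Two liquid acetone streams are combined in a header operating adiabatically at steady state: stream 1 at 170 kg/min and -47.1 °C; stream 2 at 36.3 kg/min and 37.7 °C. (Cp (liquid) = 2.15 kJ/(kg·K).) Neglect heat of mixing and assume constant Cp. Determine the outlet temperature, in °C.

T_out = -32.2 °C

Energy balance with Q = 0: Σ ṁᵢCp,ᵢ(T_out − Tᵢ) = 0
T_out = Σ ṁᵢCp,ᵢTᵢ / Σ ṁᵢCp,ᵢ
      = -14273 / 443.54 = -32.179 °C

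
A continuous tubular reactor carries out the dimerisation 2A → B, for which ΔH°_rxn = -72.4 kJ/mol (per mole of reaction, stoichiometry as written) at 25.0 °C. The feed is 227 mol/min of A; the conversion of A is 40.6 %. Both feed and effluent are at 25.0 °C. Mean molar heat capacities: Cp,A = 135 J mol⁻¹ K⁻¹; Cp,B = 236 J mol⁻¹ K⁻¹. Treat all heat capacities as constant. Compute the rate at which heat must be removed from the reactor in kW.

Extent of reaction ξ = 0.406 × 227 / 2 = 46.081 mol/min
Reaction term: ξ·ΔH°_rxn = 46.081 × -72.4 = -3336.3 kJ/min
Q = ΔH = -3336.3 kJ/min = -55.604 kW
Heat removed = 55.604 kW

Q_out = 55.6 kW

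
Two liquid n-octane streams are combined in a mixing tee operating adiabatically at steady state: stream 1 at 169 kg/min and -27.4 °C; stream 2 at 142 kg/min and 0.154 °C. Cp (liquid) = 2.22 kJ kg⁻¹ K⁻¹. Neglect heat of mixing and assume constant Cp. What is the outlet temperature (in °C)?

Energy balance with Q = 0: Σ ṁᵢCp,ᵢ(T_out − Tᵢ) = 0
Σ ṁᵢCp,ᵢTᵢ = 169×2.22×-27.4 + 142×2.22×0.154 = -10231
Σ ṁᵢCp,ᵢ = 169×2.22 + 142×2.22 = 690.42
T_out = -10231 / 690.42 = -14.819 °C

T_out = -14.8 °C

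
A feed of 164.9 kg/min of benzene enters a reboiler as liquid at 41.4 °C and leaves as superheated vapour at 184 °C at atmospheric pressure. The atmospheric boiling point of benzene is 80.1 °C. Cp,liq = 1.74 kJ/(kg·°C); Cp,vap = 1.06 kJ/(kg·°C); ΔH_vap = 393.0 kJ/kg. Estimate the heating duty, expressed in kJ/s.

liquid 41.4→80.1 °C: 67.338 kJ/kg
vaporisation at 80.1 °C: 393 kJ/kg
vapour 80.1→184 °C: 110.13 kJ/kg
Δh = 67.338 + 393 + 110.13 = 570.47 kJ/kg
Q = ṁ·Δh = 164.9 kg/min × 570.47 kJ/kg = 94071 kJ/min
|Q| = 1567.8 kW

Q = 1570 kJ/s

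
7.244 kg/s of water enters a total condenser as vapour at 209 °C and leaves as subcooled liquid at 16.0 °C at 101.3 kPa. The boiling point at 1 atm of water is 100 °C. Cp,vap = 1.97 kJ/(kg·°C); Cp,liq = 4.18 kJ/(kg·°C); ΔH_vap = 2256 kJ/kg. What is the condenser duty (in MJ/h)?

Q_c = 73600 MJ/h

vapour 209→100 °C: -214.73 kJ/kg
condensation at 100 °C: -2256 kJ/kg
liquid 100→16.0 °C: -351.12 kJ/kg
Δh = -214.73 + -2256 + -351.12 = -2821.8 kJ/kg
Q = ṁ·Δh = 7.244 kg/s × -2821.8 kJ/kg = -20441 kJ/s
|Q| = 20441 kW = 73589 MJ/h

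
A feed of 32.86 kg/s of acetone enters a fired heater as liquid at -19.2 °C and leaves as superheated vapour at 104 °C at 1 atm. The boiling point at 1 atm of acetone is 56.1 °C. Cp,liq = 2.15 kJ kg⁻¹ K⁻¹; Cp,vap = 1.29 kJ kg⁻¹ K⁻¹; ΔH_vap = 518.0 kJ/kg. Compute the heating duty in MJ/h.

liquid -19.2→56.1 °C: 161.89 kJ/kg
vaporisation at 56.1 °C: 518 kJ/kg
vapour 56.1→104 °C: 61.791 kJ/kg
Δh = 161.89 + 518 + 61.791 = 741.69 kJ/kg
Q = ṁ·Δh = 32.86 kg/s × 741.69 kJ/kg = 24372 kJ/s
|Q| = 24372 kW = 87738 MJ/h

Q = 87700 MJ/h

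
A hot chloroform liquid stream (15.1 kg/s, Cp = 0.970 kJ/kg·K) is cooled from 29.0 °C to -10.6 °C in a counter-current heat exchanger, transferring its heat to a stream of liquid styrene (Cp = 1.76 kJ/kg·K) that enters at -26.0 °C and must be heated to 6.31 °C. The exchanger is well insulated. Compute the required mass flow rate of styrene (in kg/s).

Heat released by hot stream: Q = 15.1 × 0.970 × (29.0 − -10.6) = 580.02 kJ/s
Energy balance on cold side (adiabatic exchanger): Q = ṁ_c·Cp_c·(T_c,out − T_c,in)
ṁ_c = 580.02 / [1.76 × (6.31 − -26.0)] = 10.2 kg/s

ṁ_c = 10.2 kg/s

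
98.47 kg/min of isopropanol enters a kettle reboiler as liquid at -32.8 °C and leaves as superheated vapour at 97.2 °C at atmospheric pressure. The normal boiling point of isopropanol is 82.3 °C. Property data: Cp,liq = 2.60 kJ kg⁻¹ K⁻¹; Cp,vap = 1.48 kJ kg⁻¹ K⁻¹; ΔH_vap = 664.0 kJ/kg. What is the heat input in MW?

Q = 1.62 MW

liquid -32.8→82.3 °C: 299.26 kJ/kg
vaporisation at 82.3 °C: 664 kJ/kg
vapour 82.3→97.2 °C: 22.052 kJ/kg
Δh = 299.26 + 664 + 22.052 = 985.31 kJ/kg
Q = ṁ·Δh = 98.47 kg/min × 985.31 kJ/kg = 97024 kJ/min
|Q| = 1617.1 kW = 1.6171 MW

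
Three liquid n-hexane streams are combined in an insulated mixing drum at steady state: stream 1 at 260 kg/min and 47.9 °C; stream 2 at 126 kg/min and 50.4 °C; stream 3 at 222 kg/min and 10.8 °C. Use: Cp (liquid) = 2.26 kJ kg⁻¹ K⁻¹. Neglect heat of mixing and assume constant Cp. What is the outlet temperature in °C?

Energy balance with Q = 0: Σ ṁᵢCp,ᵢ(T_out − Tᵢ) = 0
T_out = Σ ṁᵢCp,ᵢTᵢ / Σ ṁᵢCp,ᵢ
      = 47917 / 1374.1 = 34.872 °C

T_out = 34.9 °C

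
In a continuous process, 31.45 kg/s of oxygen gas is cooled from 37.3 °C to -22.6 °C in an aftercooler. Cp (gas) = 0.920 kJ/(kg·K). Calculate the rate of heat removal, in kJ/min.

Q = ṁ·Cp·ΔT = 31.45 × 0.920 × (-22.6 − 37.3) = -1733.1 kJ/s
Cooling duty = 103990 kJ/min

Q_c = 104000 kJ/min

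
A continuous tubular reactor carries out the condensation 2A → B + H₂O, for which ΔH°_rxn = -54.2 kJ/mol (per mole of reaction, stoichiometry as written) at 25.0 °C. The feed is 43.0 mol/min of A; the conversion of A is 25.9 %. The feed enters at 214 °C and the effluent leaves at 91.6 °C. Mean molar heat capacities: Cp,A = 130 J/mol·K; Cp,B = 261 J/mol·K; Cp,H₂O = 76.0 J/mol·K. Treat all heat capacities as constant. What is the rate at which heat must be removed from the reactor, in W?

Extent of reaction ξ = 0.259 × 43.0 / 2 = 5.5685 mol/min
Reaction term: ξ·ΔH°_rxn = 5.5685 × -54.2 = -301.81 kJ/min
Sensible, feed 214→25 °C: -1056.5 kJ/min
Outlet flows (mol/min): A 31.863, B 5.5685, H₂O 5.5685
Sensible, products 25→91.6 °C: 400.85 kJ/min
Q = ΔH = -957.47 kJ/min = -15.958 kW
Heat removed = 15958 W

Q_out = 16000 W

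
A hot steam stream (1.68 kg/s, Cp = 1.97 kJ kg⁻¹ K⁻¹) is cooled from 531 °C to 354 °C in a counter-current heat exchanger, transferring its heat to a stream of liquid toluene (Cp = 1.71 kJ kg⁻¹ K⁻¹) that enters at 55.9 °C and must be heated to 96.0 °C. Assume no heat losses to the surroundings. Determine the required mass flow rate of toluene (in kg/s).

Heat released by hot stream: Q = 1.68 × 1.97 × (531 − 354) = 585.8 kJ/s
Energy balance on cold side (adiabatic exchanger): Q = ṁ_c·Cp_c·(T_c,out − T_c,in)
ṁ_c = 585.8 / [1.71 × (96.0 − 55.9)] = 8.543 kg/s

ṁ_c = 8.54 kg/s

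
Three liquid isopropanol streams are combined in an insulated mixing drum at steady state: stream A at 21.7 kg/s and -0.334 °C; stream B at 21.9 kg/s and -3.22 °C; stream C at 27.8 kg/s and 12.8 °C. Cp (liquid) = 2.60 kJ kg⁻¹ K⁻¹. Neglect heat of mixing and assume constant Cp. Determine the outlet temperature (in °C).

No heat crosses the boundary, so H_out = H_in.
T_out = Σ ṁᵢCp,ᵢTᵢ / Σ ṁᵢCp,ᵢ
      = 722.99 / 185.64 = 3.8946 °C

T_out = 3.89 °C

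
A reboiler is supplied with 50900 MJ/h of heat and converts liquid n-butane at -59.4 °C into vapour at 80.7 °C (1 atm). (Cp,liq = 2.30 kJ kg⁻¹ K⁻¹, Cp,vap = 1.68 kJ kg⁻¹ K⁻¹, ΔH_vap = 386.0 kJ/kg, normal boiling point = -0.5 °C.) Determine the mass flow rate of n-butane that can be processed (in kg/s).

Δh = 2.30×(-0.5−-59.4) + 386.0 + 1.68×(80.7−-0.5) = 657.89 kJ/kg
Q = 50900 MJ/h = 14139 kJ/s = 14139 kJ/s
ṁ = Q/Δh = 14139 / 657.89 = 21.491 kg/s

ṁ = 21.5 kg/s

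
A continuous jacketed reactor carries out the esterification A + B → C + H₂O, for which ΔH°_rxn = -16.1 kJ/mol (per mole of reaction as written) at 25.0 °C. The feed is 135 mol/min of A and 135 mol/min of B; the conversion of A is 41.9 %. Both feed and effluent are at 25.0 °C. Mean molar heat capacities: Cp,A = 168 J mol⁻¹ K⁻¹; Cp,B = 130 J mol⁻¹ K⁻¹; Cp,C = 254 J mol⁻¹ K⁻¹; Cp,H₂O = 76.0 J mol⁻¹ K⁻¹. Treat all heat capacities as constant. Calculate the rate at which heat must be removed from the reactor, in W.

Q_out = 15200 W

Extent of reaction ξ = 0.419 × 135 = 56.565 mol/min
Reaction term: ξ·ΔH°_rxn = 56.565 × -16.1 = -910.7 kJ/min
Q = ΔH = -910.7 kJ/min = -15.178 kW
Heat removed = 15178 W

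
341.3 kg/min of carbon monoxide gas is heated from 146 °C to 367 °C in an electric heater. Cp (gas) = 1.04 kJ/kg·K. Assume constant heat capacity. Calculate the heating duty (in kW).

Q = 1310 kW

Q = ṁ·Cp·ΔT = 341.3 × 1.04 × (367 − 146) = 78444 kJ/min
Converting: 78444 / 60 s = 1307.4 kW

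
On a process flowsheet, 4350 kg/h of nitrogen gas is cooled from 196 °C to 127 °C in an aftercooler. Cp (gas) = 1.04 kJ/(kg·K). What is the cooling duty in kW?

Q_c = 86.7 kW

Q = ṁ·Cp·ΔT = 4350 × 1.04 × (127 − 196) = -312160 kJ/h
Converting: 312160 / 3600 s = 86.71 kW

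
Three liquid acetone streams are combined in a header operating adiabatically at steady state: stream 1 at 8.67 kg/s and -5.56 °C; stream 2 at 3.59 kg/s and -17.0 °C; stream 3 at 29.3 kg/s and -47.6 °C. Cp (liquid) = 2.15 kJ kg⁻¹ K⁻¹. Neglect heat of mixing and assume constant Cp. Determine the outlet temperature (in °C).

T_out = -36.2 °C

Adiabatic, steady state ⇒ Σ ṁᵢCp,ᵢ(T_out − Tᵢ) = 0
Σ ṁᵢCp,ᵢTᵢ = 8.67×2.15×-5.56 + 3.59×2.15×-17.0 + 29.3×2.15×-47.6 = -3233.4
Σ ṁᵢCp,ᵢ = 8.67×2.15 + 3.59×2.15 + 29.3×2.15 = 89.354
T_out = -3233.4 / 89.354 = -36.187 °C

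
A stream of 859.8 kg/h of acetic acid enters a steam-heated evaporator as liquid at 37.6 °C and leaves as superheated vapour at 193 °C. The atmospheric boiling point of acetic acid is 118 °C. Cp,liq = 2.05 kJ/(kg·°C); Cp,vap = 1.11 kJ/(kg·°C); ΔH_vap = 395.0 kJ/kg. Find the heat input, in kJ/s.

Q = 154 kJ/s

liquid 37.6→118 °C: 164.82 kJ/kg
vaporisation at 118 °C: 395 kJ/kg
vapour 118→193 °C: 83.25 kJ/kg
Δh = 164.82 + 395 + 83.25 = 643.07 kJ/kg
Q = ṁ·Δh = 859.8 kg/h × 643.07 kJ/kg = 552910 kJ/h
|Q| = 153.59 kW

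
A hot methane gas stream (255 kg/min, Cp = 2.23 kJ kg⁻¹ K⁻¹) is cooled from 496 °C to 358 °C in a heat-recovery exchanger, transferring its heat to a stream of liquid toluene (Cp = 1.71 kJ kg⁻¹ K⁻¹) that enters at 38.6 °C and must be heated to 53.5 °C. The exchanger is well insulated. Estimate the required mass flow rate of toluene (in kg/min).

ṁ_c = 3080 kg/min

Heat released by hot stream: Q = 255 × 2.23 × (496 − 358) = 78474 kJ/min
Energy balance on cold side (adiabatic exchanger): Q = ṁ_c·Cp_c·(T_c,out − T_c,in)
ṁ_c = 78474 / [1.71 × (53.5 − 38.6)] = 3079.9 kg/min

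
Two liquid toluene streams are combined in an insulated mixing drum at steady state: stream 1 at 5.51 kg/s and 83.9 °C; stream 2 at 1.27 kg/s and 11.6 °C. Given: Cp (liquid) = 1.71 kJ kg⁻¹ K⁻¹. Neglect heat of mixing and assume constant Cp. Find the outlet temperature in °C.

Energy balance with Q = 0: Σ ṁᵢCp,ᵢ(T_out − Tᵢ) = 0
Σ ṁᵢCp,ᵢTᵢ = 5.51×1.71×83.9 + 1.27×1.71×11.6 = 815.71
Σ ṁᵢCp,ᵢ = 5.51×1.71 + 1.27×1.71 = 11.594
T_out = 815.71 / 11.594 = 70.357 °C

T_out = 70.4 °C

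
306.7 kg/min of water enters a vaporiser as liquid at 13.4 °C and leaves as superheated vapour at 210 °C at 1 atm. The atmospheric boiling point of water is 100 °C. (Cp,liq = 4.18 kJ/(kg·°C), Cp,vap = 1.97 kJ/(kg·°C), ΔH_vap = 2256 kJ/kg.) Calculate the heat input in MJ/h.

liquid 13.4→100 °C: 361.99 kJ/kg
vaporisation at 100 °C: 2256 kJ/kg
vapour 100→210 °C: 216.7 kJ/kg
Δh = 361.99 + 2256 + 216.7 = 2834.7 kJ/kg
Q = ṁ·Δh = 306.7 kg/min × 2834.7 kJ/kg = 869400 kJ/min
|Q| = 14490 kW = 52164 MJ/h

Q = 52200 MJ/h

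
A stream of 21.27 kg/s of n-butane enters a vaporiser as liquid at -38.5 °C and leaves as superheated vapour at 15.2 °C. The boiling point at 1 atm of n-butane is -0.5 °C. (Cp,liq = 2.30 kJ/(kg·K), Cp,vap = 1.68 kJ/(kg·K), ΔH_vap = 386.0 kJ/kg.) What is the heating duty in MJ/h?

Q = 38300 MJ/h

liquid -38.5→-0.5 °C: 87.4 kJ/kg
vaporisation at -0.5 °C: 386 kJ/kg
vapour -0.5→15.2 °C: 26.376 kJ/kg
Δh = 87.4 + 386 + 26.376 = 499.78 kJ/kg
Q = ṁ·Δh = 21.27 kg/s × 499.78 kJ/kg = 10630 kJ/s
|Q| = 10630 kW = 38269 MJ/h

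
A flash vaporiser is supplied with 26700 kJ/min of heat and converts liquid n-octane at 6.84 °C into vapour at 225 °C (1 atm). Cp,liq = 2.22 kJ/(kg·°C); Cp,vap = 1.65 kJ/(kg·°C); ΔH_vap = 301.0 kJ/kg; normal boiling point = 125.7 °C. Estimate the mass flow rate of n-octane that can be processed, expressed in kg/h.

ṁ = 2200 kg/h

Δh = 2.22×(125.7−6.84) + 301.0 + 1.65×(225−125.7) = 728.71 kJ/kg
Q = 26700 kJ/min = 445 kJ/s = 1.602e+06 kJ/h
ṁ = Q/Δh = 1.602e+06 / 728.71 = 2198.4 kg/h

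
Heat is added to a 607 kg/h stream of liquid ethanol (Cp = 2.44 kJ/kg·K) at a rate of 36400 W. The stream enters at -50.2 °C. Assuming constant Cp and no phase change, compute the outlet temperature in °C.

Q = 36400 W = 131040 kJ/h
ΔT = Q/(ṁ·Cp) = 131040/(607×2.44) = 88.476 K
T_out = -50.2 + 88.476 = 38.276 °C

T_out = 38.3 °C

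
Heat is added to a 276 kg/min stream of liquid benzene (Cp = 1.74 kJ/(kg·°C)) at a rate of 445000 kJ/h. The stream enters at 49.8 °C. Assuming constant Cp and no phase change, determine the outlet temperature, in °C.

Q = 445000 kJ/h = 7416.7 kJ/min
ΔT = Q/(ṁ·Cp) = 7416.7/(276×1.74) = 15.444 K
T_out = 49.8 + 15.444 = 65.244 °C

T_out = 65.2 °C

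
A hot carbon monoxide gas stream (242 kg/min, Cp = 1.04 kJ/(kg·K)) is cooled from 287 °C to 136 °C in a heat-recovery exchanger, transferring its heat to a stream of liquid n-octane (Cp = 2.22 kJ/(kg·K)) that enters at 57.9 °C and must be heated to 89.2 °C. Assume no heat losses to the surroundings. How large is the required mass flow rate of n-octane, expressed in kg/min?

Heat released by hot stream: Q = 242 × 1.04 × (287 − 136) = 38004 kJ/min
Energy balance on cold side (adiabatic exchanger): Q = ṁ_c·Cp_c·(T_c,out − T_c,in)
ṁ_c = 38004 / [2.22 × (89.2 − 57.9)] = 546.93 kg/min

ṁ_c = 547 kg/min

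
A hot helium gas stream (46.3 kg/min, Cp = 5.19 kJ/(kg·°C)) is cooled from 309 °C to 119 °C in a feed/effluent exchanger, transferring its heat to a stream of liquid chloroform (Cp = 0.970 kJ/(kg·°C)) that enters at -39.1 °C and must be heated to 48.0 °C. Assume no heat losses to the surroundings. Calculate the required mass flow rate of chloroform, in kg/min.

ṁ_c = 540 kg/min

Heat released by hot stream: Q = 46.3 × 5.19 × (309 − 119) = 45656 kJ/min
Energy balance on cold side (adiabatic exchanger): Q = ṁ_c·Cp_c·(T_c,out − T_c,in)
ṁ_c = 45656 / [0.970 × (48.0 − -39.1)] = 540.4 kg/min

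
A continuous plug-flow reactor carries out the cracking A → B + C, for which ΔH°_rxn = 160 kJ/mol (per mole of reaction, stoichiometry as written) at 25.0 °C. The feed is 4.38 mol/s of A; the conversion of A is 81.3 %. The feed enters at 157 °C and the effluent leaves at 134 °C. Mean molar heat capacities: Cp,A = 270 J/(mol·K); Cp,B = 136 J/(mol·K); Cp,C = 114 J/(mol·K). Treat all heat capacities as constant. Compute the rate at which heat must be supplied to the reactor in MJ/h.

Extent of reaction ξ = 0.813 × 4.38 = 3.5609 mol/s
Reaction term: ξ·ΔH°_rxn = 3.5609 × 160 = 569.75 kJ/s
Sensible, feed 157→25 °C: -156.1 kJ/s
Outlet flows (mol/s): A 0.81906, B 3.5609, C 3.5609
Sensible, products 25→134 °C: 121.14 kJ/s
Q = ΔH = 534.79 kJ/s = 534.79 kW
Heat supplied = 1925.2 MJ/h

Q_in = 1930 MJ/h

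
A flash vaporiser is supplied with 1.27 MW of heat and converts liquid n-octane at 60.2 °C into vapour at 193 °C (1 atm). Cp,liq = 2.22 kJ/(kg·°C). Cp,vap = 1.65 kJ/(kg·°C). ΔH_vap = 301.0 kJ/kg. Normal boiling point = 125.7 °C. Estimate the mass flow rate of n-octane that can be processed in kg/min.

Δh = 2.22×(125.7−60.2) + 301.0 + 1.65×(193−125.7) = 557.46 kJ/kg
Q = 1.27 MW = 1270 kJ/s = 76200 kJ/min
ṁ = Q/Δh = 76200 / 557.46 = 136.69 kg/min

ṁ = 137 kg/min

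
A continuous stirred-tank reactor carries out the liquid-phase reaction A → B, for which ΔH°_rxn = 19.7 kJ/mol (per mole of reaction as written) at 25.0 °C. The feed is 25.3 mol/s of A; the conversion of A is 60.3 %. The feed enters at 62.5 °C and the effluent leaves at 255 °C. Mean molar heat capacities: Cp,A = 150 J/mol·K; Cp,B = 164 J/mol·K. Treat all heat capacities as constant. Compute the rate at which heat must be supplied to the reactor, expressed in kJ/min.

Q_in = 64800 kJ/min

Extent of reaction ξ = 0.603 × 25.3 = 15.256 mol/s
Reaction term: ξ·ΔH°_rxn = 15.256 × 19.7 = 300.54 kJ/s
Sensible, feed 62.5→25 °C: -142.31 kJ/s
Outlet flows (mol/s): A 10.044, B 15.256
Sensible, products 25→255 °C: 921.97 kJ/s
Q = ΔH = 1080.2 kJ/s = 1080.2 kW
Heat supplied = 64812 kJ/min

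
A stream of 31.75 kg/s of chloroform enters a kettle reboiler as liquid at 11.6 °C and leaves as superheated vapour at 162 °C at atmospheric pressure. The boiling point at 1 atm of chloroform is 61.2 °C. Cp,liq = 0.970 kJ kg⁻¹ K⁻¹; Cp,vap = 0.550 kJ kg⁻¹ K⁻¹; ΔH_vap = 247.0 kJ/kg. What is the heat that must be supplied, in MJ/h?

liquid 11.6→61.2 °C: 48.112 kJ/kg
vaporisation at 61.2 °C: 247 kJ/kg
vapour 61.2→162 °C: 55.44 kJ/kg
Δh = 48.112 + 247 + 55.44 = 350.55 kJ/kg
Q = ṁ·Δh = 31.75 kg/s × 350.55 kJ/kg = 11130 kJ/s
|Q| = 11130 kW = 40068 MJ/h

Q = 40100 MJ/h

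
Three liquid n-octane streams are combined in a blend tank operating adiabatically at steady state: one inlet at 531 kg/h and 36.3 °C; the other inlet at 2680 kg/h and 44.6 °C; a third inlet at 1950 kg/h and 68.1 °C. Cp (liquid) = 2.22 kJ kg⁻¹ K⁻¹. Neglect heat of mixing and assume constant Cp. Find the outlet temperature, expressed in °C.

Adiabatic, steady state ⇒ Σ ṁᵢCp,ᵢ(T_out − Tᵢ) = 0
T_out = Σ ṁᵢCp,ᵢTᵢ / Σ ṁᵢCp,ᵢ
      = 602950 / 11457 = 52.625 °C

T_out = 52.6 °C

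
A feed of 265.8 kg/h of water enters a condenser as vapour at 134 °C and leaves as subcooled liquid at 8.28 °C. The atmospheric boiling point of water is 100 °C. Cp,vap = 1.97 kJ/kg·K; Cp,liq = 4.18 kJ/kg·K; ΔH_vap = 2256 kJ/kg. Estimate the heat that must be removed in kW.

Q_c = 200 kW

vapour 134→100 °C: -66.98 kJ/kg
condensation at 100 °C: -2256 kJ/kg
liquid 100→8.28 °C: -383.39 kJ/kg
Δh = -66.98 + -2256 + -383.39 = -2706.4 kJ/kg
Q = ṁ·Δh = 265.8 kg/h × -2706.4 kJ/kg = -719350 kJ/h
|Q| = 199.82 kW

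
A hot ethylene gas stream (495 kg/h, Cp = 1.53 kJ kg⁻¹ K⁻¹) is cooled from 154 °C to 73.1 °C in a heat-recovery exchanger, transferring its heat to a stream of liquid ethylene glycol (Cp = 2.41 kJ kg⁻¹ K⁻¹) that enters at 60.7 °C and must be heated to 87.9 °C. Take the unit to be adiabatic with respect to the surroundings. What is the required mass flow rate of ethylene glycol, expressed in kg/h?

ṁ_c = 935 kg/h

Heat released by hot stream: Q = 495 × 1.53 × (154 − 73.1) = 61270 kJ/h
Energy balance on cold side (adiabatic exchanger): Q = ṁ_c·Cp_c·(T_c,out − T_c,in)
ṁ_c = 61270 / [2.41 × (87.9 − 60.7)] = 934.67 kg/h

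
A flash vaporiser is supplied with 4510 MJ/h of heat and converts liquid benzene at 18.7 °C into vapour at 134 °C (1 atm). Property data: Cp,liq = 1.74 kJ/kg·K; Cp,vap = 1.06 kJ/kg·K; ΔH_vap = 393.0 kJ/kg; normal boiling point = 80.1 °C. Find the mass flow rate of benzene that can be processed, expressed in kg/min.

Δh = 1.74×(80.1−18.7) + 393.0 + 1.06×(134−80.1) = 556.97 kJ/kg
Q = 4510 MJ/h = 1252.8 kJ/s = 75167 kJ/min
ṁ = Q/Δh = 75167 / 556.97 = 134.96 kg/min

ṁ = 135 kg/min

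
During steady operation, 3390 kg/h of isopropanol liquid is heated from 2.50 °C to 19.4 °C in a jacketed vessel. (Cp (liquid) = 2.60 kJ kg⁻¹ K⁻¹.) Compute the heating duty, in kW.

Q = 41.4 kW

Q = ṁ·Cp·ΔT = 3390 × 2.60 × (19.4 − 2.50) = 148960 kJ/h
Converting: 148960 / 3600 s = 41.377 kW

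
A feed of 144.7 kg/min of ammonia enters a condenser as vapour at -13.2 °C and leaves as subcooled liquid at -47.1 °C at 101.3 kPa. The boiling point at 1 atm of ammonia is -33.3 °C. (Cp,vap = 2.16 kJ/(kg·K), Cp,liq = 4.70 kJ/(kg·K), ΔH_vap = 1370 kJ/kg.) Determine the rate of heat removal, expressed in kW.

Q_c = 3570 kW

vapour -13.2→-33.3 °C: -43.416 kJ/kg
condensation at -33.3 °C: -1370 kJ/kg
liquid -33.3→-47.1 °C: -64.86 kJ/kg
Δh = -43.416 + -1370 + -64.86 = -1478.3 kJ/kg
Q = ṁ·Δh = 144.7 kg/min × -1478.3 kJ/kg = -213910 kJ/min
|Q| = 3565.1 kW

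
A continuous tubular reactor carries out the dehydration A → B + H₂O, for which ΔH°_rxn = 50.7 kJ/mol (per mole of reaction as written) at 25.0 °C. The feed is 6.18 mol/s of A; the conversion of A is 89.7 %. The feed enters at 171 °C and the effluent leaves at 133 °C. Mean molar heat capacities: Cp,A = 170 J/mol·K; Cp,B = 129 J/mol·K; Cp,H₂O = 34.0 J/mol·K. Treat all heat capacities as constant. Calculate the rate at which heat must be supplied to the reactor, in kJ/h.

Q_in = 853000 kJ/h

Extent of reaction ξ = 0.897 × 6.18 = 5.5435 mol/s
Reaction term: ξ·ΔH°_rxn = 5.5435 × 50.7 = 281.05 kJ/s
Sensible, feed 171→25 °C: -153.39 kJ/s
Outlet flows (mol/s): A 0.63654, B 5.5435, H₂O 5.5435
Sensible, products 25→133 °C: 109.27 kJ/s
Q = ΔH = 236.94 kJ/s = 236.94 kW
Heat supplied = 852980 kJ/h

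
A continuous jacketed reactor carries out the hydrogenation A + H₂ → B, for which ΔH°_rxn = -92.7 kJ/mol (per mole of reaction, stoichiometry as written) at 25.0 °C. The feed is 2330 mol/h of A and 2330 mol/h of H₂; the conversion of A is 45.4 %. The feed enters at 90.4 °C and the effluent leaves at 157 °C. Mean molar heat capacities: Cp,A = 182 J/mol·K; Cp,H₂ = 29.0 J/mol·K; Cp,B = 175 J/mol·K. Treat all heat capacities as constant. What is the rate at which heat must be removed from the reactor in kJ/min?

Extent of reaction ξ = 0.454 × 2330 = 1057.8 mol/h
Reaction term: ξ·ΔH°_rxn = 1057.8 × -92.7 = -98060 kJ/h
Sensible, feed 90.4→25 °C: -32153 kJ/h
Outlet flows (mol/h): A 1272.2, H₂ 1272.2, B 1057.8
Sensible, products 25→157 °C: 59868 kJ/h
Q = ΔH = -70344 kJ/h = -19.54 kW
Heat removed = 1172.4 kJ/min

Q_out = 1170 kJ/min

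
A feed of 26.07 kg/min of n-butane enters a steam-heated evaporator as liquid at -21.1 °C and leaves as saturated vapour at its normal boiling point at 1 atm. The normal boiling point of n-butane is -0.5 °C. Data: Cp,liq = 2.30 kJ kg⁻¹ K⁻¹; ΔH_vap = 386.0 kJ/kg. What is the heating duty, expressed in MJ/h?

liquid -21.1→-0.5 °C: 47.38 kJ/kg
vaporisation at -0.5 °C: 386 kJ/kg
Δh = 47.38 + 386 = 433.38 kJ/kg
Q = ṁ·Δh = 26.07 kg/min × 433.38 kJ/kg = 11298 kJ/min
|Q| = 188.3 kW = 677.89 MJ/h

Q = 678 MJ/h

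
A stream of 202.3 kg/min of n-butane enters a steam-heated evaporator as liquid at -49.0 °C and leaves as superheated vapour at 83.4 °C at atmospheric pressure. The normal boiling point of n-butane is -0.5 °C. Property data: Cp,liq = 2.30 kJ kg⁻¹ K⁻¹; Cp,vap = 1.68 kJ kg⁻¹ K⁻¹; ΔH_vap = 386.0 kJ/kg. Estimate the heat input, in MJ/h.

liquid -49.0→-0.5 °C: 111.55 kJ/kg
vaporisation at -0.5 °C: 386 kJ/kg
vapour -0.5→83.4 °C: 140.95 kJ/kg
Δh = 111.55 + 386 + 140.95 = 638.5 kJ/kg
Q = ṁ·Δh = 202.3 kg/min × 638.5 kJ/kg = 129170 kJ/min
|Q| = 2152.8 kW = 7750.1 MJ/h

Q = 7750 MJ/h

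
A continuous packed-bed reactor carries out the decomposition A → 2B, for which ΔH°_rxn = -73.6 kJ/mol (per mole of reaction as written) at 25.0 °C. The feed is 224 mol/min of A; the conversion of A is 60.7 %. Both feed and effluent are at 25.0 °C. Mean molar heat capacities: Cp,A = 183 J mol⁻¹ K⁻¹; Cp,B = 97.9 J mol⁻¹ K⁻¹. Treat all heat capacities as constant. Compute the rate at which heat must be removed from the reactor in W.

Extent of reaction ξ = 0.607 × 224 = 135.97 mol/min
Reaction term: ξ·ΔH°_rxn = 135.97 × -73.6 = -10007 kJ/min
Q = ΔH = -10007 kJ/min = -166.79 kW
Heat removed = 166790 W

Q_out = 167000 W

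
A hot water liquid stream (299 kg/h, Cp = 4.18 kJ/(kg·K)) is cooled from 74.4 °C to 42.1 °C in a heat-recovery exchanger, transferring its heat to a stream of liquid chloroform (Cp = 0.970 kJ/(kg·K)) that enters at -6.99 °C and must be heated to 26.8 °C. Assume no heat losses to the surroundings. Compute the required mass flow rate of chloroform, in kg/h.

ṁ_c = 1230 kg/h

Heat released by hot stream: Q = 299 × 4.18 × (74.4 − 42.1) = 40369 kJ/h
Energy balance on cold side (adiabatic exchanger): Q = ṁ_c·Cp_c·(T_c,out − T_c,in)
ṁ_c = 40369 / [0.970 × (26.8 − -6.99)] = 1231.7 kg/h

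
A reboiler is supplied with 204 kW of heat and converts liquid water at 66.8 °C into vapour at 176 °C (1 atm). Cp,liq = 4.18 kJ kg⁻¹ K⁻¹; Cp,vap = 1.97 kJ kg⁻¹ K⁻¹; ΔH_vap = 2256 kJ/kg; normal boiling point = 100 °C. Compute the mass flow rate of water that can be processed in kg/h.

Δh = 4.18×(100−66.8) + 2256 + 1.97×(176−100) = 2544.5 kJ/kg
Q = 204 kW = 204 kJ/s = 734400 kJ/h
ṁ = Q/Δh = 734400 / 2544.5 = 288.62 kg/h

ṁ = 289 kg/h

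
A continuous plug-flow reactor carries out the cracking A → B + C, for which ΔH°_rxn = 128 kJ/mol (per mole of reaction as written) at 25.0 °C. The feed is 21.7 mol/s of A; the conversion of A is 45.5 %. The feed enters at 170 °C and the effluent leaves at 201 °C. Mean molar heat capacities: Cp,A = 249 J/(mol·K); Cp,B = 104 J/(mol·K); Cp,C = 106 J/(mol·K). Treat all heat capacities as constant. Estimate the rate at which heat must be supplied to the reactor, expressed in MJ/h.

Extent of reaction ξ = 0.455 × 21.7 = 9.8735 mol/s
Reaction term: ξ·ΔH°_rxn = 9.8735 × 128 = 1263.8 kJ/s
Sensible, feed 170→25 °C: -783.48 kJ/s
Outlet flows (mol/s): A 11.826, B 9.8735, C 9.8735
Sensible, products 25→201 °C: 883.21 kJ/s
Q = ΔH = 1363.5 kJ/s = 1363.5 kW
Heat supplied = 4908.7 MJ/h

Q_in = 4910 MJ/h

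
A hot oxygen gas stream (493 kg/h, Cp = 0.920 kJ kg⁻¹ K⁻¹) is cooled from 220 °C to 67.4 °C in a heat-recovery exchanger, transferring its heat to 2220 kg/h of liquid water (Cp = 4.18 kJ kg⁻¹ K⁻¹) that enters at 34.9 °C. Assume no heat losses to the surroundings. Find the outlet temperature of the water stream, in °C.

Heat released by hot stream: Q = 493 × 0.920 × (220 − 67.4) = 69213 kJ/h
Energy balance on cold side (adiabatic exchanger): Q = ṁ_c·Cp_c·(T_c,out − T_c,in)
T_c,out = 34.9 + 69213/(2220 × 4.18) = 42.359 °C

T_c,out = 42.4 °C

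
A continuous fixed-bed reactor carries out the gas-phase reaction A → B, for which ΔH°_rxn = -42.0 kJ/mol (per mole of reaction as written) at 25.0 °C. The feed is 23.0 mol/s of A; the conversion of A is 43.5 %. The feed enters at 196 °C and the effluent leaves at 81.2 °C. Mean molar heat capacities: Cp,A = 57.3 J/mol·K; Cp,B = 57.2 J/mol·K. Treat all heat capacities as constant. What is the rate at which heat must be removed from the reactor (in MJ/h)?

Q_out = 2060 MJ/h

Extent of reaction ξ = 0.435 × 23.0 = 10.005 mol/s
Reaction term: ξ·ΔH°_rxn = 10.005 × -42.0 = -420.21 kJ/s
Sensible, feed 196→25 °C: -225.36 kJ/s
Outlet flows (mol/s): A 12.995, B 10.005
Sensible, products 25→81.2 °C: 74.01 kJ/s
Q = ΔH = -571.56 kJ/s = -571.56 kW
Heat removed = 2057.6 MJ/h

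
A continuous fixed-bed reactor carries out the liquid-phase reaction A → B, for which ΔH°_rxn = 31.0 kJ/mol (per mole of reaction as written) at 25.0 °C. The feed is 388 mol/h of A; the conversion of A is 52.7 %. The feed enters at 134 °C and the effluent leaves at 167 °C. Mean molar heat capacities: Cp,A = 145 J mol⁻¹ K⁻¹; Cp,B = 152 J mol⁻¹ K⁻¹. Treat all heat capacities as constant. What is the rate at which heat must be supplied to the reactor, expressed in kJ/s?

Extent of reaction ξ = 0.527 × 388 = 204.48 mol/h
Reaction term: ξ·ΔH°_rxn = 204.48 × 31.0 = 6338.8 kJ/h
Sensible, feed 134→25 °C: -6132.3 kJ/h
Outlet flows (mol/h): A 183.52, B 204.48
Sensible, products 25→167 °C: 8192.2 kJ/h
Q = ΔH = 8398.6 kJ/h = 2.3329 kW
Heat supplied = 2.3329 kJ/s

Q_in = 2.33 kJ/s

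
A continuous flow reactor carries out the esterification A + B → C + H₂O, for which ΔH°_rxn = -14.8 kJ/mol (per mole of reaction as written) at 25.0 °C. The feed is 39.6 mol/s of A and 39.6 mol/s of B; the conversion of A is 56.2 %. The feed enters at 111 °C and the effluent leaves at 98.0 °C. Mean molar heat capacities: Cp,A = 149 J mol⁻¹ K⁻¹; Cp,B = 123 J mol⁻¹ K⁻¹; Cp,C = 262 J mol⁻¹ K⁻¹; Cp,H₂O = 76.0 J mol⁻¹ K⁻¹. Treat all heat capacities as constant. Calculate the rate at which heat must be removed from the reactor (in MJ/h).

Q_out = 1300 MJ/h

Extent of reaction ξ = 0.562 × 39.6 = 22.255 mol/s
Reaction term: ξ·ΔH°_rxn = 22.255 × -14.8 = -329.38 kJ/s
Sensible, feed 111→25 °C: -926.32 kJ/s
Outlet flows (mol/s): A 17.345, B 17.345, C 22.255, H₂O 22.255
Sensible, products 25→98.0 °C: 893.52 kJ/s
Q = ΔH = -362.18 kJ/s = -362.18 kW
Heat removed = 1303.8 MJ/h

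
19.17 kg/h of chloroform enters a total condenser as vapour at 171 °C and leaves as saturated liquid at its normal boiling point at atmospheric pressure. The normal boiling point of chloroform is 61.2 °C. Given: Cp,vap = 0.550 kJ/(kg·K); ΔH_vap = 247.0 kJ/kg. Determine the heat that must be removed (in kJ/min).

Q_c = 98.2 kJ/min

vapour 171→61.2 °C: -60.39 kJ/kg
condensation at 61.2 °C: -247 kJ/kg
Δh = -60.39 + -247 = -307.39 kJ/kg
Q = ṁ·Δh = 19.17 kg/h × -307.39 kJ/kg = -5892.7 kJ/h
|Q| = 1.6369 kW = 98.211 kJ/min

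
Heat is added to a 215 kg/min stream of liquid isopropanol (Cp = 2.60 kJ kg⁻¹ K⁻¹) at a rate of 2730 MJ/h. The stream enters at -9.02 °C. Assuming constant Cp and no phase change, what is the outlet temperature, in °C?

Q = 2730 MJ/h = 45500 kJ/min
ΔT = Q/(ṁ·Cp) = 45500/(215×2.60) = 81.395 K
T_out = -9.02 + 81.395 = 72.375 °C

T_out = 72.4 °C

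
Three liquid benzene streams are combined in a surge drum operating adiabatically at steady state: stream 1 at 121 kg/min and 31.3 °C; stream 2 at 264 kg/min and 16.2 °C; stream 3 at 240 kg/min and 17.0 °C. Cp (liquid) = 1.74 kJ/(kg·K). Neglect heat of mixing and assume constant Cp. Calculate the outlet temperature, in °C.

Energy balance with Q = 0: Σ ṁᵢCp,ᵢ(T_out − Tᵢ) = 0
T_out = Σ ṁᵢCp,ᵢTᵢ / Σ ṁᵢCp,ᵢ
      = 21131 / 1087.5 = 19.431 °C

T_out = 19.4 °C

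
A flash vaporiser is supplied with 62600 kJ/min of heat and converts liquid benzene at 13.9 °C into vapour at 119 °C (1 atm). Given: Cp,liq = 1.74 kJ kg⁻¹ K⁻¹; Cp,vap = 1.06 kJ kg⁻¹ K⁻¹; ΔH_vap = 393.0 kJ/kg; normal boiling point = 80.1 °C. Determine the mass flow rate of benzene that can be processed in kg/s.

ṁ = 1.90 kg/s

Δh = 1.74×(80.1−13.9) + 393.0 + 1.06×(119−80.1) = 549.42 kJ/kg
Q = 62600 kJ/min = 1043.3 kJ/s = 1043.3 kJ/s
ṁ = Q/Δh = 1043.3 / 549.42 = 1.899 kg/s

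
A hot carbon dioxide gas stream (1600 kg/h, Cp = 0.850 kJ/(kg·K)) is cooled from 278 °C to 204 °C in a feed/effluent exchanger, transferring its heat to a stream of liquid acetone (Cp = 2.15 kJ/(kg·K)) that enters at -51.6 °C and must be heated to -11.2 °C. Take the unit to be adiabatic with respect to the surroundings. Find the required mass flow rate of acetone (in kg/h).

Heat released by hot stream: Q = 1600 × 0.850 × (278 − 204) = 100640 kJ/h
Energy balance on cold side (adiabatic exchanger): Q = ṁ_c·Cp_c·(T_c,out − T_c,in)
ṁ_c = 100640 / [2.15 × (-11.2 − -51.6)] = 1158.6 kg/h

ṁ_c = 1160 kg/h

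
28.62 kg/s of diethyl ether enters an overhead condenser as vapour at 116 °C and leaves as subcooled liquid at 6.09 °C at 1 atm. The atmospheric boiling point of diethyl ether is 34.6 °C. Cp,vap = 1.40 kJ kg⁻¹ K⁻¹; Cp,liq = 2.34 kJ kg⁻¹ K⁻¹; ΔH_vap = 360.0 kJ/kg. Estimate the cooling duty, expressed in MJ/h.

Q_c = 55700 MJ/h

vapour 116→34.6 °C: -113.96 kJ/kg
condensation at 34.6 °C: -360 kJ/kg
liquid 34.6→6.09 °C: -66.713 kJ/kg
Δh = -113.96 + -360 + -66.713 = -540.67 kJ/kg
Q = ṁ·Δh = 28.62 kg/s × -540.67 kJ/kg = -15474 kJ/s
|Q| = 15474 kW = 55707 MJ/h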